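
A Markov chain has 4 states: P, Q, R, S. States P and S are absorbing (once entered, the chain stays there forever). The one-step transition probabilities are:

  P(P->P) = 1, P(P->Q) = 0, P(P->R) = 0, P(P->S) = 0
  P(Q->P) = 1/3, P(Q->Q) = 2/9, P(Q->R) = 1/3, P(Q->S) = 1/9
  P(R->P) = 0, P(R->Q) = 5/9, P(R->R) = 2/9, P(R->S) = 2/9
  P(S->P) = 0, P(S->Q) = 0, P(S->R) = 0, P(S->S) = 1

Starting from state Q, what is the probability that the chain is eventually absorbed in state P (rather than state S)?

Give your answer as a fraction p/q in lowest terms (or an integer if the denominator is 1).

Answer: 21/34

Derivation:
Let a_i = P(absorbed in P | start in state i).
Boundary conditions: a_P = 1, a_S = 0.
For each transient state i, a_i = sum_j P(i->j) * a_j:
  a_Q = 1/3*a_P + 2/9*a_Q + 1/3*a_R + 1/9*a_S
  a_R = 0*a_P + 5/9*a_Q + 2/9*a_R + 2/9*a_S

Substituting a_P = 1 and a_S = 0, rearrange to (I - Q) a = r where r[i] = P(i -> P):
  [7/9, -1/3] . (a_Q, a_R) = 1/3
  [-5/9, 7/9] . (a_Q, a_R) = 0

Solving yields:
  a_Q = 21/34
  a_R = 15/34

Starting state is Q, so the absorption probability is a_Q = 21/34.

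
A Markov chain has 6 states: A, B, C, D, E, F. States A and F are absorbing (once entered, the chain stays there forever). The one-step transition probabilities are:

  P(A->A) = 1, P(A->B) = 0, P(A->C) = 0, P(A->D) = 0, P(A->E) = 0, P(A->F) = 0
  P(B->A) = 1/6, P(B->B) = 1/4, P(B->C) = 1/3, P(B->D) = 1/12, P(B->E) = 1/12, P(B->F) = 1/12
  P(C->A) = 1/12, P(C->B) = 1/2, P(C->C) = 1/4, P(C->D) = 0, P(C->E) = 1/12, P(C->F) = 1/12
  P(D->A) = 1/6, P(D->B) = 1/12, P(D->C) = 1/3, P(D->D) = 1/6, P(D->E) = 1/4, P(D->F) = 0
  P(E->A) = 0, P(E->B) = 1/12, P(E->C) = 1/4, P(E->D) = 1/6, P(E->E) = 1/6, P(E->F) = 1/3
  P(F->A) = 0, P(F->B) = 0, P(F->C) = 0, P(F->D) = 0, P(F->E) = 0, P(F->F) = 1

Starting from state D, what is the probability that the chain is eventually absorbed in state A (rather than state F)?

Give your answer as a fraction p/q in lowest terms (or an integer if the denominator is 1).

Let a_i = P(absorbed in A | start in state i).
Boundary conditions: a_A = 1, a_F = 0.
For each transient state i, a_i = sum_j P(i->j) * a_j:
  a_B = 1/6*a_A + 1/4*a_B + 1/3*a_C + 1/12*a_D + 1/12*a_E + 1/12*a_F
  a_C = 1/12*a_A + 1/2*a_B + 1/4*a_C + 0*a_D + 1/12*a_E + 1/12*a_F
  a_D = 1/6*a_A + 1/12*a_B + 1/3*a_C + 1/6*a_D + 1/4*a_E + 0*a_F
  a_E = 0*a_A + 1/12*a_B + 1/4*a_C + 1/6*a_D + 1/6*a_E + 1/3*a_F

Substituting a_A = 1 and a_F = 0, rearrange to (I - Q) a = r where r[i] = P(i -> A):
  [3/4, -1/3, -1/12, -1/12] . (a_B, a_C, a_D, a_E) = 1/6
  [-1/2, 3/4, 0, -1/12] . (a_B, a_C, a_D, a_E) = 1/12
  [-1/12, -1/3, 5/6, -1/4] . (a_B, a_C, a_D, a_E) = 1/6
  [-1/12, -1/4, -1/6, 5/6] . (a_B, a_C, a_D, a_E) = 0

Solving yields:
  a_B = 461/844
  a_C = 431/844
  a_D = 117/211
  a_E = 269/844

Starting state is D, so the absorption probability is a_D = 117/211.

Answer: 117/211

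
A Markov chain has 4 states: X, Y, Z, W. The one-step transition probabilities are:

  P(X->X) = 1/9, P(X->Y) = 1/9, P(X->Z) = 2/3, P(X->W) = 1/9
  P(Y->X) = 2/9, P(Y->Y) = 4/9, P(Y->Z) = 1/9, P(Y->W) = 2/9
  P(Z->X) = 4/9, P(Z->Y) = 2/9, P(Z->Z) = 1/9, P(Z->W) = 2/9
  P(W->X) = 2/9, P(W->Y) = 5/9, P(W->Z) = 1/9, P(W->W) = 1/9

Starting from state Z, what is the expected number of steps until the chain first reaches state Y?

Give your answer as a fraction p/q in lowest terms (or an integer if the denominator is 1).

Let h_i = expected steps to first reach Y from state i.
Boundary: h_Y = 0.
First-step equations for the other states:
  h_X = 1 + 1/9*h_X + 1/9*h_Y + 2/3*h_Z + 1/9*h_W
  h_Z = 1 + 4/9*h_X + 2/9*h_Y + 1/9*h_Z + 2/9*h_W
  h_W = 1 + 2/9*h_X + 5/9*h_Y + 1/9*h_Z + 1/9*h_W

Substituting h_Y = 0 and rearranging gives the linear system (I - Q) h = 1:
  [8/9, -2/3, -1/9] . (h_X, h_Z, h_W) = 1
  [-4/9, 8/9, -2/9] . (h_X, h_Z, h_W) = 1
  [-2/9, -1/9, 8/9] . (h_X, h_Z, h_W) = 1

Solving yields:
  h_X = 1179/260
  h_Z = 531/130
  h_W = 36/13

Starting state is Z, so the expected hitting time is h_Z = 531/130.

Answer: 531/130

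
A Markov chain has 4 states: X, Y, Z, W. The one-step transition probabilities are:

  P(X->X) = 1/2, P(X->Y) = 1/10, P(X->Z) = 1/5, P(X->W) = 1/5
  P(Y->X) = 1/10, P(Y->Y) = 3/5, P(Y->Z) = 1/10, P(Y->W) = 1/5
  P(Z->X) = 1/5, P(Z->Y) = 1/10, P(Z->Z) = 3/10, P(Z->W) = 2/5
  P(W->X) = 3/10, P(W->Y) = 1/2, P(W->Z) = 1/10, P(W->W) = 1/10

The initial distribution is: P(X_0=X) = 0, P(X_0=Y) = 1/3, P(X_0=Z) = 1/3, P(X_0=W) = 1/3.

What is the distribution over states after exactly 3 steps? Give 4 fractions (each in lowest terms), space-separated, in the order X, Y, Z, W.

Propagating the distribution step by step (d_{t+1} = d_t * P):
d_0 = (X=0, Y=1/3, Z=1/3, W=1/3)
  d_1[X] = 0*1/2 + 1/3*1/10 + 1/3*1/5 + 1/3*3/10 = 1/5
  d_1[Y] = 0*1/10 + 1/3*3/5 + 1/3*1/10 + 1/3*1/2 = 2/5
  d_1[Z] = 0*1/5 + 1/3*1/10 + 1/3*3/10 + 1/3*1/10 = 1/6
  d_1[W] = 0*1/5 + 1/3*1/5 + 1/3*2/5 + 1/3*1/10 = 7/30
d_1 = (X=1/5, Y=2/5, Z=1/6, W=7/30)
  d_2[X] = 1/5*1/2 + 2/5*1/10 + 1/6*1/5 + 7/30*3/10 = 73/300
  d_2[Y] = 1/5*1/10 + 2/5*3/5 + 1/6*1/10 + 7/30*1/2 = 59/150
  d_2[Z] = 1/5*1/5 + 2/5*1/10 + 1/6*3/10 + 7/30*1/10 = 23/150
  d_2[W] = 1/5*1/5 + 2/5*1/5 + 1/6*2/5 + 7/30*1/10 = 21/100
d_2 = (X=73/300, Y=59/150, Z=23/150, W=21/100)
  d_3[X] = 73/300*1/2 + 59/150*1/10 + 23/150*1/5 + 21/100*3/10 = 191/750
  d_3[Y] = 73/300*1/10 + 59/150*3/5 + 23/150*1/10 + 21/100*1/2 = 571/1500
  d_3[Z] = 73/300*1/5 + 59/150*1/10 + 23/150*3/10 + 21/100*1/10 = 31/200
  d_3[W] = 73/300*1/5 + 59/150*1/5 + 23/150*2/5 + 21/100*1/10 = 629/3000
d_3 = (X=191/750, Y=571/1500, Z=31/200, W=629/3000)

Answer: 191/750 571/1500 31/200 629/3000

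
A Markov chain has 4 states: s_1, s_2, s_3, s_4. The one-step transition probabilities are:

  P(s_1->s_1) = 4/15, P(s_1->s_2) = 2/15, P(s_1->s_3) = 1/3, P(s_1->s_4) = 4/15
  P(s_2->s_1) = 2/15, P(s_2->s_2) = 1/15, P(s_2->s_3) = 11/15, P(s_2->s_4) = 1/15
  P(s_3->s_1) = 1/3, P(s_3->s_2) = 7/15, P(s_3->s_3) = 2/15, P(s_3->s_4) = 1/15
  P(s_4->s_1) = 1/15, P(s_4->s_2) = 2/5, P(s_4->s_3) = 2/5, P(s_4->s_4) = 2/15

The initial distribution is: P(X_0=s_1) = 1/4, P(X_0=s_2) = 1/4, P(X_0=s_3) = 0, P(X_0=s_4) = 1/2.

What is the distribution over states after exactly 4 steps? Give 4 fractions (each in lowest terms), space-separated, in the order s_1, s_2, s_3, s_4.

Answer: 11881/50625 14177/50625 1232/3375 2029/16875

Derivation:
Propagating the distribution step by step (d_{t+1} = d_t * P):
d_0 = (s_1=1/4, s_2=1/4, s_3=0, s_4=1/2)
  d_1[s_1] = 1/4*4/15 + 1/4*2/15 + 0*1/3 + 1/2*1/15 = 2/15
  d_1[s_2] = 1/4*2/15 + 1/4*1/15 + 0*7/15 + 1/2*2/5 = 1/4
  d_1[s_3] = 1/4*1/3 + 1/4*11/15 + 0*2/15 + 1/2*2/5 = 7/15
  d_1[s_4] = 1/4*4/15 + 1/4*1/15 + 0*1/15 + 1/2*2/15 = 3/20
d_1 = (s_1=2/15, s_2=1/4, s_3=7/15, s_4=3/20)
  d_2[s_1] = 2/15*4/15 + 1/4*2/15 + 7/15*1/3 + 3/20*1/15 = 211/900
  d_2[s_2] = 2/15*2/15 + 1/4*1/15 + 7/15*7/15 + 3/20*2/5 = 281/900
  d_2[s_3] = 2/15*1/3 + 1/4*11/15 + 7/15*2/15 + 3/20*2/5 = 7/20
  d_2[s_4] = 2/15*4/15 + 1/4*1/15 + 7/15*1/15 + 3/20*2/15 = 31/300
d_2 = (s_1=211/900, s_2=281/900, s_3=7/20, s_4=31/300)
  d_3[s_1] = 211/900*4/15 + 281/900*2/15 + 7/20*1/3 + 31/300*1/15 = 1537/6750
  d_3[s_2] = 211/900*2/15 + 281/900*1/15 + 7/20*7/15 + 31/300*2/5 = 1733/6750
  d_3[s_3] = 211/900*1/3 + 281/900*11/15 + 7/20*2/15 + 31/300*2/5 = 889/2250
  d_3[s_4] = 211/900*4/15 + 281/900*1/15 + 7/20*1/15 + 31/300*2/15 = 271/2250
d_3 = (s_1=1537/6750, s_2=1733/6750, s_3=889/2250, s_4=271/2250)
  d_4[s_1] = 1537/6750*4/15 + 1733/6750*2/15 + 889/2250*1/3 + 271/2250*1/15 = 11881/50625
  d_4[s_2] = 1537/6750*2/15 + 1733/6750*1/15 + 889/2250*7/15 + 271/2250*2/5 = 14177/50625
  d_4[s_3] = 1537/6750*1/3 + 1733/6750*11/15 + 889/2250*2/15 + 271/2250*2/5 = 1232/3375
  d_4[s_4] = 1537/6750*4/15 + 1733/6750*1/15 + 889/2250*1/15 + 271/2250*2/15 = 2029/16875
d_4 = (s_1=11881/50625, s_2=14177/50625, s_3=1232/3375, s_4=2029/16875)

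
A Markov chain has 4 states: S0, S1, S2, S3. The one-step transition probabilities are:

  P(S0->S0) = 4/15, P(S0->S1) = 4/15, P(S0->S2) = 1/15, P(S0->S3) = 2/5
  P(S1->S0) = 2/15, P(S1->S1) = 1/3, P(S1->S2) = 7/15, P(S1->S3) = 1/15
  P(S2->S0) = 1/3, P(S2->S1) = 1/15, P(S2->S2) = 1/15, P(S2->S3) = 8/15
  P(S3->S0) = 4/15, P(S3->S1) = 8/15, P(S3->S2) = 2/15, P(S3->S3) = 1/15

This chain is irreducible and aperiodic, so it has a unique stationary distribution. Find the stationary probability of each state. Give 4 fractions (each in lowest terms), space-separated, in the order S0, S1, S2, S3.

Answer: 60/251 78/251 52/251 61/251

Derivation:
The stationary distribution satisfies pi = pi * P, i.e.:
  pi_S0 = 4/15*pi_S0 + 2/15*pi_S1 + 1/3*pi_S2 + 4/15*pi_S3
  pi_S1 = 4/15*pi_S0 + 1/3*pi_S1 + 1/15*pi_S2 + 8/15*pi_S3
  pi_S2 = 1/15*pi_S0 + 7/15*pi_S1 + 1/15*pi_S2 + 2/15*pi_S3
  pi_S3 = 2/5*pi_S0 + 1/15*pi_S1 + 8/15*pi_S2 + 1/15*pi_S3
with normalization: pi_S0 + pi_S1 + pi_S2 + pi_S3 = 1.

Using the first 3 balance equations plus normalization, the linear system A*pi = b is:
  [-11/15, 2/15, 1/3, 4/15] . pi = 0
  [4/15, -2/3, 1/15, 8/15] . pi = 0
  [1/15, 7/15, -14/15, 2/15] . pi = 0
  [1, 1, 1, 1] . pi = 1

Solving yields:
  pi_S0 = 60/251
  pi_S1 = 78/251
  pi_S2 = 52/251
  pi_S3 = 61/251

Verification (pi * P):
  60/251*4/15 + 78/251*2/15 + 52/251*1/3 + 61/251*4/15 = 60/251 = pi_S0  (ok)
  60/251*4/15 + 78/251*1/3 + 52/251*1/15 + 61/251*8/15 = 78/251 = pi_S1  (ok)
  60/251*1/15 + 78/251*7/15 + 52/251*1/15 + 61/251*2/15 = 52/251 = pi_S2  (ok)
  60/251*2/5 + 78/251*1/15 + 52/251*8/15 + 61/251*1/15 = 61/251 = pi_S3  (ok)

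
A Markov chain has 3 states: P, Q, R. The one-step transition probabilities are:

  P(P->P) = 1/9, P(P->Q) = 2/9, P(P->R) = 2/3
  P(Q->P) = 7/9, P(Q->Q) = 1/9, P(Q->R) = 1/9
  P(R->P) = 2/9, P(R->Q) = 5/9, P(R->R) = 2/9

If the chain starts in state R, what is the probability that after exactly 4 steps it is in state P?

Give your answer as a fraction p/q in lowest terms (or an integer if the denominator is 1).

Computing P^4 by repeated multiplication:
P^1 =
  P: [1/9, 2/9, 2/3]
  Q: [7/9, 1/9, 1/9]
  R: [2/9, 5/9, 2/9]
P^2 =
  P: [1/3, 34/81, 20/81]
  Q: [16/81, 20/81, 5/9]
  R: [41/81, 19/81, 7/27]
P^3 =
  P: [305/729, 188/729, 236/729]
  Q: [82/243, 277/729, 206/729]
  R: [8/27, 206/729, 307/729]
P^4 =
  P: [2093/6561, 1978/6561, 830/2187]
  Q: [2597/6561, 1799/6561, 2165/6561]
  R: [2272/6561, 2173/6561, 2116/6561]

(P^4)[R -> P] = 2272/6561

Answer: 2272/6561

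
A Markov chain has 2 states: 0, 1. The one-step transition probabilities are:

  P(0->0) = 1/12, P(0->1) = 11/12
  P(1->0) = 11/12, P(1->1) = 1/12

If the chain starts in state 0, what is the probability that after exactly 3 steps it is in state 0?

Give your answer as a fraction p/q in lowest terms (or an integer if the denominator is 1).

Answer: 91/432

Derivation:
Computing P^3 by repeated multiplication:
P^1 =
  0: [1/12, 11/12]
  1: [11/12, 1/12]
P^2 =
  0: [61/72, 11/72]
  1: [11/72, 61/72]
P^3 =
  0: [91/432, 341/432]
  1: [341/432, 91/432]

(P^3)[0 -> 0] = 91/432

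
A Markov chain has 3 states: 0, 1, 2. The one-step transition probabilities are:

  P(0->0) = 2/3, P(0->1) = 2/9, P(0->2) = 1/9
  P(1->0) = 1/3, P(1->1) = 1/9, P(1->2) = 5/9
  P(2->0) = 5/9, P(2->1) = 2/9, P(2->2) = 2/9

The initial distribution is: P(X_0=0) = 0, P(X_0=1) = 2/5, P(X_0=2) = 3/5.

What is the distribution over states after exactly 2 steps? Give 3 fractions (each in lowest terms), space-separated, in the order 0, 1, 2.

Answer: 46/81 82/405 31/135

Derivation:
Propagating the distribution step by step (d_{t+1} = d_t * P):
d_0 = (0=0, 1=2/5, 2=3/5)
  d_1[0] = 0*2/3 + 2/5*1/3 + 3/5*5/9 = 7/15
  d_1[1] = 0*2/9 + 2/5*1/9 + 3/5*2/9 = 8/45
  d_1[2] = 0*1/9 + 2/5*5/9 + 3/5*2/9 = 16/45
d_1 = (0=7/15, 1=8/45, 2=16/45)
  d_2[0] = 7/15*2/3 + 8/45*1/3 + 16/45*5/9 = 46/81
  d_2[1] = 7/15*2/9 + 8/45*1/9 + 16/45*2/9 = 82/405
  d_2[2] = 7/15*1/9 + 8/45*5/9 + 16/45*2/9 = 31/135
d_2 = (0=46/81, 1=82/405, 2=31/135)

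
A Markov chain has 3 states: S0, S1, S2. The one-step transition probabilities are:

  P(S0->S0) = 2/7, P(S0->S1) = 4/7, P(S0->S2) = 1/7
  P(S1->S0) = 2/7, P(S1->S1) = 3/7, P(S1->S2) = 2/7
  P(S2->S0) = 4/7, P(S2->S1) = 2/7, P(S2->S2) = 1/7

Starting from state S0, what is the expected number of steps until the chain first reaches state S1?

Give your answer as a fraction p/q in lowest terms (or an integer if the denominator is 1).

Answer: 49/26

Derivation:
Let h_i = expected steps to first reach S1 from state i.
Boundary: h_S1 = 0.
First-step equations for the other states:
  h_S0 = 1 + 2/7*h_S0 + 4/7*h_S1 + 1/7*h_S2
  h_S2 = 1 + 4/7*h_S0 + 2/7*h_S1 + 1/7*h_S2

Substituting h_S1 = 0 and rearranging gives the linear system (I - Q) h = 1:
  [5/7, -1/7] . (h_S0, h_S2) = 1
  [-4/7, 6/7] . (h_S0, h_S2) = 1

Solving yields:
  h_S0 = 49/26
  h_S2 = 63/26

Starting state is S0, so the expected hitting time is h_S0 = 49/26.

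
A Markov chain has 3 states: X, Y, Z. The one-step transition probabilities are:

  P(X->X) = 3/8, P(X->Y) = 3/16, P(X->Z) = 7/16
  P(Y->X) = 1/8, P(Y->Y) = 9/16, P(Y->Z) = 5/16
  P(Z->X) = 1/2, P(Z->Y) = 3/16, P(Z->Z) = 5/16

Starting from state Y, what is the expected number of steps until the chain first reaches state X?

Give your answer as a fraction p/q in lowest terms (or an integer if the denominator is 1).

Answer: 128/31

Derivation:
Let h_i = expected steps to first reach X from state i.
Boundary: h_X = 0.
First-step equations for the other states:
  h_Y = 1 + 1/8*h_X + 9/16*h_Y + 5/16*h_Z
  h_Z = 1 + 1/2*h_X + 3/16*h_Y + 5/16*h_Z

Substituting h_X = 0 and rearranging gives the linear system (I - Q) h = 1:
  [7/16, -5/16] . (h_Y, h_Z) = 1
  [-3/16, 11/16] . (h_Y, h_Z) = 1

Solving yields:
  h_Y = 128/31
  h_Z = 80/31

Starting state is Y, so the expected hitting time is h_Y = 128/31.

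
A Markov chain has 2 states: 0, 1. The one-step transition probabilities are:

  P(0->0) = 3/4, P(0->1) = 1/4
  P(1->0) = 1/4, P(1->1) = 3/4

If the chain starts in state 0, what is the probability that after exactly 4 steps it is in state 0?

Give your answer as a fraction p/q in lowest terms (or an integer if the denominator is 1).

Computing P^4 by repeated multiplication:
P^1 =
  0: [3/4, 1/4]
  1: [1/4, 3/4]
P^2 =
  0: [5/8, 3/8]
  1: [3/8, 5/8]
P^3 =
  0: [9/16, 7/16]
  1: [7/16, 9/16]
P^4 =
  0: [17/32, 15/32]
  1: [15/32, 17/32]

(P^4)[0 -> 0] = 17/32

Answer: 17/32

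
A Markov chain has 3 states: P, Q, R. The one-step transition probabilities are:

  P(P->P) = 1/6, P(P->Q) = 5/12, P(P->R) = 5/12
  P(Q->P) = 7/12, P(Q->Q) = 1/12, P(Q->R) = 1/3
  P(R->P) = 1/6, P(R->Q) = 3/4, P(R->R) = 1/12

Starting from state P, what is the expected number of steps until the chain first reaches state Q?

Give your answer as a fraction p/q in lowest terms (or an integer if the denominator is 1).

Answer: 48/25

Derivation:
Let h_i = expected steps to first reach Q from state i.
Boundary: h_Q = 0.
First-step equations for the other states:
  h_P = 1 + 1/6*h_P + 5/12*h_Q + 5/12*h_R
  h_R = 1 + 1/6*h_P + 3/4*h_Q + 1/12*h_R

Substituting h_Q = 0 and rearranging gives the linear system (I - Q) h = 1:
  [5/6, -5/12] . (h_P, h_R) = 1
  [-1/6, 11/12] . (h_P, h_R) = 1

Solving yields:
  h_P = 48/25
  h_R = 36/25

Starting state is P, so the expected hitting time is h_P = 48/25.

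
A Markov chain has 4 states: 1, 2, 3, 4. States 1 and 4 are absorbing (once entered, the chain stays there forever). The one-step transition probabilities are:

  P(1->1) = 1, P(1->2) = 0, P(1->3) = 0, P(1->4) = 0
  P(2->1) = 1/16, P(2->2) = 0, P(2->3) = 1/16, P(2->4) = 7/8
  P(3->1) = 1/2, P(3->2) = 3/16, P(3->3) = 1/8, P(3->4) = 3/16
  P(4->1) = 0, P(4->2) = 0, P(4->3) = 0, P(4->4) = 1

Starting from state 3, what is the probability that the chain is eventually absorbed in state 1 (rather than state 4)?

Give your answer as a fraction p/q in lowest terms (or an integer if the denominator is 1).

Let a_i = P(absorbed in 1 | start in state i).
Boundary conditions: a_1 = 1, a_4 = 0.
For each transient state i, a_i = sum_j P(i->j) * a_j:
  a_2 = 1/16*a_1 + 0*a_2 + 1/16*a_3 + 7/8*a_4
  a_3 = 1/2*a_1 + 3/16*a_2 + 1/8*a_3 + 3/16*a_4

Substituting a_1 = 1 and a_4 = 0, rearrange to (I - Q) a = r where r[i] = P(i -> 1):
  [1, -1/16] . (a_2, a_3) = 1/16
  [-3/16, 7/8] . (a_2, a_3) = 1/2

Solving yields:
  a_2 = 22/221
  a_3 = 131/221

Starting state is 3, so the absorption probability is a_3 = 131/221.

Answer: 131/221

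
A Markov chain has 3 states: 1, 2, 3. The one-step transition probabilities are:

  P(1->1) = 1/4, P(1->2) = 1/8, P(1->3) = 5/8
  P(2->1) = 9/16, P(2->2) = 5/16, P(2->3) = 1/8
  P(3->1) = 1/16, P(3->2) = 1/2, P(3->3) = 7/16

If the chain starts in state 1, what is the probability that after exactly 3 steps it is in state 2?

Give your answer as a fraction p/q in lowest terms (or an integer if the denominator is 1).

Answer: 745/2048

Derivation:
Computing P^3 by repeated multiplication:
P^1 =
  1: [1/4, 1/8, 5/8]
  2: [9/16, 5/16, 1/8]
  3: [1/16, 1/2, 7/16]
P^2 =
  1: [11/64, 49/128, 57/128]
  2: [83/256, 59/256, 57/128]
  3: [83/256, 49/128, 75/256]
P^3 =
  1: [293/1024, 745/2048, 717/2048]
  2: [977/4096, 1373/4096, 873/2048]
  3: [1289/4096, 157/512, 1551/4096]

(P^3)[1 -> 2] = 745/2048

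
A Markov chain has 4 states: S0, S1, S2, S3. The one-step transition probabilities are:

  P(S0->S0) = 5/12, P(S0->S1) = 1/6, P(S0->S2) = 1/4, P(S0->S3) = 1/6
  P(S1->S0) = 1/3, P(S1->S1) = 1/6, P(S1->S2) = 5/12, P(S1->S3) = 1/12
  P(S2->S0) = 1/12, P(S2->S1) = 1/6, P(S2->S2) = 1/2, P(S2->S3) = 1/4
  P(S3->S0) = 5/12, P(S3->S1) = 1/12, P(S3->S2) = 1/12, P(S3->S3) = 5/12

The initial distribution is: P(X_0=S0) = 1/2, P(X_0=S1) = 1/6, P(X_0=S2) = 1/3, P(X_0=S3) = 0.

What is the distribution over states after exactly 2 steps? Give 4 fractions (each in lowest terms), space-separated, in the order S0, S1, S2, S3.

Propagating the distribution step by step (d_{t+1} = d_t * P):
d_0 = (S0=1/2, S1=1/6, S2=1/3, S3=0)
  d_1[S0] = 1/2*5/12 + 1/6*1/3 + 1/3*1/12 + 0*5/12 = 7/24
  d_1[S1] = 1/2*1/6 + 1/6*1/6 + 1/3*1/6 + 0*1/12 = 1/6
  d_1[S2] = 1/2*1/4 + 1/6*5/12 + 1/3*1/2 + 0*1/12 = 13/36
  d_1[S3] = 1/2*1/6 + 1/6*1/12 + 1/3*1/4 + 0*5/12 = 13/72
d_1 = (S0=7/24, S1=1/6, S2=13/36, S3=13/72)
  d_2[S0] = 7/24*5/12 + 1/6*1/3 + 13/36*1/12 + 13/72*5/12 = 61/216
  d_2[S1] = 7/24*1/6 + 1/6*1/6 + 13/36*1/6 + 13/72*1/12 = 131/864
  d_2[S2] = 7/24*1/4 + 1/6*5/12 + 13/36*1/2 + 13/72*1/12 = 73/216
  d_2[S3] = 7/24*1/6 + 1/6*1/12 + 13/36*1/4 + 13/72*5/12 = 197/864
d_2 = (S0=61/216, S1=131/864, S2=73/216, S3=197/864)

Answer: 61/216 131/864 73/216 197/864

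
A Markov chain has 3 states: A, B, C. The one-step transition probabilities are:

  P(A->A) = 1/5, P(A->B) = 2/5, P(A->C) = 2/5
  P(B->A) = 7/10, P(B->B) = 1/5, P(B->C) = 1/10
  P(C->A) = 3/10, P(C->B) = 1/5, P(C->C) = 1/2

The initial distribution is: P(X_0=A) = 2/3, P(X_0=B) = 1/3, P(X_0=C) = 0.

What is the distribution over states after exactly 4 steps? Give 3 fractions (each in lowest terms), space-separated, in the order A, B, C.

Answer: 11243/30000 4109/15000 3513/10000

Derivation:
Propagating the distribution step by step (d_{t+1} = d_t * P):
d_0 = (A=2/3, B=1/3, C=0)
  d_1[A] = 2/3*1/5 + 1/3*7/10 + 0*3/10 = 11/30
  d_1[B] = 2/3*2/5 + 1/3*1/5 + 0*1/5 = 1/3
  d_1[C] = 2/3*2/5 + 1/3*1/10 + 0*1/2 = 3/10
d_1 = (A=11/30, B=1/3, C=3/10)
  d_2[A] = 11/30*1/5 + 1/3*7/10 + 3/10*3/10 = 119/300
  d_2[B] = 11/30*2/5 + 1/3*1/5 + 3/10*1/5 = 41/150
  d_2[C] = 11/30*2/5 + 1/3*1/10 + 3/10*1/2 = 33/100
d_2 = (A=119/300, B=41/150, C=33/100)
  d_3[A] = 119/300*1/5 + 41/150*7/10 + 33/100*3/10 = 1109/3000
  d_3[B] = 119/300*2/5 + 41/150*1/5 + 33/100*1/5 = 419/1500
  d_3[C] = 119/300*2/5 + 41/150*1/10 + 33/100*1/2 = 351/1000
d_3 = (A=1109/3000, B=419/1500, C=351/1000)
  d_4[A] = 1109/3000*1/5 + 419/1500*7/10 + 351/1000*3/10 = 11243/30000
  d_4[B] = 1109/3000*2/5 + 419/1500*1/5 + 351/1000*1/5 = 4109/15000
  d_4[C] = 1109/3000*2/5 + 419/1500*1/10 + 351/1000*1/2 = 3513/10000
d_4 = (A=11243/30000, B=4109/15000, C=3513/10000)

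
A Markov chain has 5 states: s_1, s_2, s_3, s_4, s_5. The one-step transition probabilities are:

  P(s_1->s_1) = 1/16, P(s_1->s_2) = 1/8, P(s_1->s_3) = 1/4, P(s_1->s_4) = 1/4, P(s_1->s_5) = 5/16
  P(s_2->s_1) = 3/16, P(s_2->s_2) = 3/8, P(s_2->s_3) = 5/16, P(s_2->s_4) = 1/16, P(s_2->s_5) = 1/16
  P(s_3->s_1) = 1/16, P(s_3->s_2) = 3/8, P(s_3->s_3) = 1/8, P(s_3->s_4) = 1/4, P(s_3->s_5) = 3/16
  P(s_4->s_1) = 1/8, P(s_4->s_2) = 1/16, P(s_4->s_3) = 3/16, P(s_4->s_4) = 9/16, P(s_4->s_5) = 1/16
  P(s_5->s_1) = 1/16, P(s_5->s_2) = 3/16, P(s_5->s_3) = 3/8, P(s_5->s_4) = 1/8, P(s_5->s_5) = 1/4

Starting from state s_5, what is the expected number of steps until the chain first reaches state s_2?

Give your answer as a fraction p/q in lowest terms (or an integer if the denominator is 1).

Let h_i = expected steps to first reach s_2 from state i.
Boundary: h_s_2 = 0.
First-step equations for the other states:
  h_s_1 = 1 + 1/16*h_s_1 + 1/8*h_s_2 + 1/4*h_s_3 + 1/4*h_s_4 + 5/16*h_s_5
  h_s_3 = 1 + 1/16*h_s_1 + 3/8*h_s_2 + 1/8*h_s_3 + 1/4*h_s_4 + 3/16*h_s_5
  h_s_4 = 1 + 1/8*h_s_1 + 1/16*h_s_2 + 3/16*h_s_3 + 9/16*h_s_4 + 1/16*h_s_5
  h_s_5 = 1 + 1/16*h_s_1 + 3/16*h_s_2 + 3/8*h_s_3 + 1/8*h_s_4 + 1/4*h_s_5

Substituting h_s_2 = 0 and rearranging gives the linear system (I - Q) h = 1:
  [15/16, -1/4, -1/4, -5/16] . (h_s_1, h_s_3, h_s_4, h_s_5) = 1
  [-1/16, 7/8, -1/4, -3/16] . (h_s_1, h_s_3, h_s_4, h_s_5) = 1
  [-1/8, -3/16, 7/16, -1/16] . (h_s_1, h_s_3, h_s_4, h_s_5) = 1
  [-1/16, -3/8, -1/8, 3/4] . (h_s_1, h_s_3, h_s_4, h_s_5) = 1

Solving yields:
  h_s_1 = 1744/301
  h_s_3 = 32/7
  h_s_4 = 2000/301
  h_s_5 = 224/43

Starting state is s_5, so the expected hitting time is h_s_5 = 224/43.

Answer: 224/43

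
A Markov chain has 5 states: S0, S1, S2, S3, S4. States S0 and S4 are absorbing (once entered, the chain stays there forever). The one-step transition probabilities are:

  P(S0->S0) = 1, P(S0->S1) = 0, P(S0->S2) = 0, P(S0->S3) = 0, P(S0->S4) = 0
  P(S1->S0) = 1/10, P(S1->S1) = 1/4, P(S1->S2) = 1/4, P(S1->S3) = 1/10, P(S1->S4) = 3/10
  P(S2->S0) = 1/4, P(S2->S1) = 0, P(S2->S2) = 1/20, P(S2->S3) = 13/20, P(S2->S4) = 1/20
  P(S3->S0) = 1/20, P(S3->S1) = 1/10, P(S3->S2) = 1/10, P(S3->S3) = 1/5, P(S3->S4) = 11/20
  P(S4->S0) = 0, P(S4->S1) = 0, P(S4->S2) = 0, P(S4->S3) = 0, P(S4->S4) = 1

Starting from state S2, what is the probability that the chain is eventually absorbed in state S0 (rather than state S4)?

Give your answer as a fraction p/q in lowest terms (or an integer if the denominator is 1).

Answer: 1427/3964

Derivation:
Let a_i = P(absorbed in S0 | start in state i).
Boundary conditions: a_S0 = 1, a_S4 = 0.
For each transient state i, a_i = sum_j P(i->j) * a_j:
  a_S1 = 1/10*a_S0 + 1/4*a_S1 + 1/4*a_S2 + 1/10*a_S3 + 3/10*a_S4
  a_S2 = 1/4*a_S0 + 0*a_S1 + 1/20*a_S2 + 13/20*a_S3 + 1/20*a_S4
  a_S3 = 1/20*a_S0 + 1/10*a_S1 + 1/10*a_S2 + 1/5*a_S3 + 11/20*a_S4

Substituting a_S0 = 1 and a_S4 = 0, rearrange to (I - Q) a = r where r[i] = P(i -> S0):
  [3/4, -1/4, -1/10] . (a_S1, a_S2, a_S3) = 1/10
  [0, 19/20, -13/20] . (a_S1, a_S2, a_S3) = 1/4
  [-1/10, -1/10, 4/5] . (a_S1, a_S2, a_S3) = 1/20

Solving yields:
  a_S1 = 1079/3964
  a_S2 = 1427/3964
  a_S3 = 561/3964

Starting state is S2, so the absorption probability is a_S2 = 1427/3964.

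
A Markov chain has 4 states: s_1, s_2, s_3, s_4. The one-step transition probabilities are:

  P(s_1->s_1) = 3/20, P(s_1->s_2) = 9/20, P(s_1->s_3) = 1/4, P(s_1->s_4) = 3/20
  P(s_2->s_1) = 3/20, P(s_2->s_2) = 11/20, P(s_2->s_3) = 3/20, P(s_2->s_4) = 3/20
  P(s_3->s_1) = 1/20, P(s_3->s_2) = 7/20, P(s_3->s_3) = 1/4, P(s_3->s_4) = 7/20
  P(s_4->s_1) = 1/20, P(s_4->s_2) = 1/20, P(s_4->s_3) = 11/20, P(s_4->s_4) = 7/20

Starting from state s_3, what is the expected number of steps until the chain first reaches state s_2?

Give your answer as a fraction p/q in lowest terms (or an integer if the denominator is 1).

Let h_i = expected steps to first reach s_2 from state i.
Boundary: h_s_2 = 0.
First-step equations for the other states:
  h_s_1 = 1 + 3/20*h_s_1 + 9/20*h_s_2 + 1/4*h_s_3 + 3/20*h_s_4
  h_s_3 = 1 + 1/20*h_s_1 + 7/20*h_s_2 + 1/4*h_s_3 + 7/20*h_s_4
  h_s_4 = 1 + 1/20*h_s_1 + 1/20*h_s_2 + 11/20*h_s_3 + 7/20*h_s_4

Substituting h_s_2 = 0 and rearranging gives the linear system (I - Q) h = 1:
  [17/20, -1/4, -3/20] . (h_s_1, h_s_3, h_s_4) = 1
  [-1/20, 3/4, -7/20] . (h_s_1, h_s_3, h_s_4) = 1
  [-1/20, -11/20, 13/20] . (h_s_1, h_s_3, h_s_4) = 1

Solving yields:
  h_s_1 = 1480/457
  h_s_3 = 1800/457
  h_s_4 = 2340/457

Starting state is s_3, so the expected hitting time is h_s_3 = 1800/457.

Answer: 1800/457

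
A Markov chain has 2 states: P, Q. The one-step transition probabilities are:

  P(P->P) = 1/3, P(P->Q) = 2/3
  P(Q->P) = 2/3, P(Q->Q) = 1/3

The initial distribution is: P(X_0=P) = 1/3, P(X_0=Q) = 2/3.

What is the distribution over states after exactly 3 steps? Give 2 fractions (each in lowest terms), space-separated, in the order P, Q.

Propagating the distribution step by step (d_{t+1} = d_t * P):
d_0 = (P=1/3, Q=2/3)
  d_1[P] = 1/3*1/3 + 2/3*2/3 = 5/9
  d_1[Q] = 1/3*2/3 + 2/3*1/3 = 4/9
d_1 = (P=5/9, Q=4/9)
  d_2[P] = 5/9*1/3 + 4/9*2/3 = 13/27
  d_2[Q] = 5/9*2/3 + 4/9*1/3 = 14/27
d_2 = (P=13/27, Q=14/27)
  d_3[P] = 13/27*1/3 + 14/27*2/3 = 41/81
  d_3[Q] = 13/27*2/3 + 14/27*1/3 = 40/81
d_3 = (P=41/81, Q=40/81)

Answer: 41/81 40/81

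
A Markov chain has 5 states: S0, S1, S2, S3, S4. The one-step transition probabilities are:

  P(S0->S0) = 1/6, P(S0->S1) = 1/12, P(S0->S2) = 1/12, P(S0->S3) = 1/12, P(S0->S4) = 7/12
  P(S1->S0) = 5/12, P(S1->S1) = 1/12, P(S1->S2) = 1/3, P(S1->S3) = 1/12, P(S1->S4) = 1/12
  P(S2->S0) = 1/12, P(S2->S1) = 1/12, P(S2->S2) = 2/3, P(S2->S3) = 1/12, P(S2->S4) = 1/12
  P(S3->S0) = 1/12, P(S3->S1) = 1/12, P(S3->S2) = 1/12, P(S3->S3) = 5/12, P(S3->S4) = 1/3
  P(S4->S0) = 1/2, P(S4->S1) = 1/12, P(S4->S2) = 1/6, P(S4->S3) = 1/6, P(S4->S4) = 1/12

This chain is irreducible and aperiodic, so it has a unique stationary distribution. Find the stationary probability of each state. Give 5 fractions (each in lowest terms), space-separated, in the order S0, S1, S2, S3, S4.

Answer: 179/783 1/12 931/3132 121/783 185/783

Derivation:
The stationary distribution satisfies pi = pi * P, i.e.:
  pi_S0 = 1/6*pi_S0 + 5/12*pi_S1 + 1/12*pi_S2 + 1/12*pi_S3 + 1/2*pi_S4
  pi_S1 = 1/12*pi_S0 + 1/12*pi_S1 + 1/12*pi_S2 + 1/12*pi_S3 + 1/12*pi_S4
  pi_S2 = 1/12*pi_S0 + 1/3*pi_S1 + 2/3*pi_S2 + 1/12*pi_S3 + 1/6*pi_S4
  pi_S3 = 1/12*pi_S0 + 1/12*pi_S1 + 1/12*pi_S2 + 5/12*pi_S3 + 1/6*pi_S4
  pi_S4 = 7/12*pi_S0 + 1/12*pi_S1 + 1/12*pi_S2 + 1/3*pi_S3 + 1/12*pi_S4
with normalization: pi_S0 + pi_S1 + pi_S2 + pi_S3 + pi_S4 = 1.

Using the first 4 balance equations plus normalization, the linear system A*pi = b is:
  [-5/6, 5/12, 1/12, 1/12, 1/2] . pi = 0
  [1/12, -11/12, 1/12, 1/12, 1/12] . pi = 0
  [1/12, 1/3, -1/3, 1/12, 1/6] . pi = 0
  [1/12, 1/12, 1/12, -7/12, 1/6] . pi = 0
  [1, 1, 1, 1, 1] . pi = 1

Solving yields:
  pi_S0 = 179/783
  pi_S1 = 1/12
  pi_S2 = 931/3132
  pi_S3 = 121/783
  pi_S4 = 185/783

Verification (pi * P):
  179/783*1/6 + 1/12*5/12 + 931/3132*1/12 + 121/783*1/12 + 185/783*1/2 = 179/783 = pi_S0  (ok)
  179/783*1/12 + 1/12*1/12 + 931/3132*1/12 + 121/783*1/12 + 185/783*1/12 = 1/12 = pi_S1  (ok)
  179/783*1/12 + 1/12*1/3 + 931/3132*2/3 + 121/783*1/12 + 185/783*1/6 = 931/3132 = pi_S2  (ok)
  179/783*1/12 + 1/12*1/12 + 931/3132*1/12 + 121/783*5/12 + 185/783*1/6 = 121/783 = pi_S3  (ok)
  179/783*7/12 + 1/12*1/12 + 931/3132*1/12 + 121/783*1/3 + 185/783*1/12 = 185/783 = pi_S4  (ok)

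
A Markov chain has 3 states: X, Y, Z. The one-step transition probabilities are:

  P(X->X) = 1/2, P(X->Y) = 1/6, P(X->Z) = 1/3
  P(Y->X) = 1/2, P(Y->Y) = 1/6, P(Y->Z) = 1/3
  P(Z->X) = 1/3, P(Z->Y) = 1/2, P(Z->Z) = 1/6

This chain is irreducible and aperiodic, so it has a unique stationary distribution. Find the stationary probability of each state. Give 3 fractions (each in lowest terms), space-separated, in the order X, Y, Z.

The stationary distribution satisfies pi = pi * P, i.e.:
  pi_X = 1/2*pi_X + 1/2*pi_Y + 1/3*pi_Z
  pi_Y = 1/6*pi_X + 1/6*pi_Y + 1/2*pi_Z
  pi_Z = 1/3*pi_X + 1/3*pi_Y + 1/6*pi_Z
with normalization: pi_X + pi_Y + pi_Z = 1.

Using the first 2 balance equations plus normalization, the linear system A*pi = b is:
  [-1/2, 1/2, 1/3] . pi = 0
  [1/6, -5/6, 1/2] . pi = 0
  [1, 1, 1] . pi = 1

Solving yields:
  pi_X = 19/42
  pi_Y = 11/42
  pi_Z = 2/7

Verification (pi * P):
  19/42*1/2 + 11/42*1/2 + 2/7*1/3 = 19/42 = pi_X  (ok)
  19/42*1/6 + 11/42*1/6 + 2/7*1/2 = 11/42 = pi_Y  (ok)
  19/42*1/3 + 11/42*1/3 + 2/7*1/6 = 2/7 = pi_Z  (ok)

Answer: 19/42 11/42 2/7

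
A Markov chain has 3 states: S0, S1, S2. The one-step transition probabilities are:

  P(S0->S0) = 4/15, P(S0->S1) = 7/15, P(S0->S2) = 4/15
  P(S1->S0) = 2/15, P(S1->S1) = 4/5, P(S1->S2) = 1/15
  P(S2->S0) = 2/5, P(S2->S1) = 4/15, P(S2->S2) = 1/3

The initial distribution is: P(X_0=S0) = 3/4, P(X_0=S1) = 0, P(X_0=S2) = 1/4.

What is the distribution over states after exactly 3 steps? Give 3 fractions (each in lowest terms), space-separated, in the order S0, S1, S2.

Answer: 248/1125 2056/3375 23/135

Derivation:
Propagating the distribution step by step (d_{t+1} = d_t * P):
d_0 = (S0=3/4, S1=0, S2=1/4)
  d_1[S0] = 3/4*4/15 + 0*2/15 + 1/4*2/5 = 3/10
  d_1[S1] = 3/4*7/15 + 0*4/5 + 1/4*4/15 = 5/12
  d_1[S2] = 3/4*4/15 + 0*1/15 + 1/4*1/3 = 17/60
d_1 = (S0=3/10, S1=5/12, S2=17/60)
  d_2[S0] = 3/10*4/15 + 5/12*2/15 + 17/60*2/5 = 56/225
  d_2[S1] = 3/10*7/15 + 5/12*4/5 + 17/60*4/15 = 247/450
  d_2[S2] = 3/10*4/15 + 5/12*1/15 + 17/60*1/3 = 91/450
d_2 = (S0=56/225, S1=247/450, S2=91/450)
  d_3[S0] = 56/225*4/15 + 247/450*2/15 + 91/450*2/5 = 248/1125
  d_3[S1] = 56/225*7/15 + 247/450*4/5 + 91/450*4/15 = 2056/3375
  d_3[S2] = 56/225*4/15 + 247/450*1/15 + 91/450*1/3 = 23/135
d_3 = (S0=248/1125, S1=2056/3375, S2=23/135)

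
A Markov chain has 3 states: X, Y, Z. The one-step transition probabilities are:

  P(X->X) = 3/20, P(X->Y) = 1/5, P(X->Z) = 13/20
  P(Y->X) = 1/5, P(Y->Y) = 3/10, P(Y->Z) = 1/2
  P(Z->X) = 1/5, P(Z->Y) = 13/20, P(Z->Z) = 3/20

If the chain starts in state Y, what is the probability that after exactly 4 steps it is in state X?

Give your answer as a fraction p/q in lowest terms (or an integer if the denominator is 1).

Computing P^4 by repeated multiplication:
P^1 =
  X: [3/20, 1/5, 13/20]
  Y: [1/5, 3/10, 1/2]
  Z: [1/5, 13/20, 3/20]
P^2 =
  X: [77/400, 41/80, 59/200]
  Y: [19/100, 91/200, 71/200]
  Z: [19/100, 133/400, 191/400]
P^3 =
  X: [1523/8000, 48/125, 681/1600]
  Y: [381/2000, 1621/4000, 1617/4000]
  Z: [381/2000, 717/1600, 2891/8000]
P^4 =
  X: [30477/160000, 68789/160000, 30367/80000]
  Y: [7619/40000, 6759/16000, 30967/80000]
  Z: [7619/40000, 65189/160000, 12867/32000]

(P^4)[Y -> X] = 7619/40000

Answer: 7619/40000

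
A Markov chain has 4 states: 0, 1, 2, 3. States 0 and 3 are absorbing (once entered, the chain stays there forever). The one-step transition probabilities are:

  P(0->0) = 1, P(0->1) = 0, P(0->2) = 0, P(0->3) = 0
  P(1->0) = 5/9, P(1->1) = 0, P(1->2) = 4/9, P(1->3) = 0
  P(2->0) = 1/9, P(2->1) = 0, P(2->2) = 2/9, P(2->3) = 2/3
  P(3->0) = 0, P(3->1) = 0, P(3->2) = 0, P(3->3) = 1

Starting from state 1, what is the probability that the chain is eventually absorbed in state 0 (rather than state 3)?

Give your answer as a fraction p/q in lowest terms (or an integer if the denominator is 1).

Let a_i = P(absorbed in 0 | start in state i).
Boundary conditions: a_0 = 1, a_3 = 0.
For each transient state i, a_i = sum_j P(i->j) * a_j:
  a_1 = 5/9*a_0 + 0*a_1 + 4/9*a_2 + 0*a_3
  a_2 = 1/9*a_0 + 0*a_1 + 2/9*a_2 + 2/3*a_3

Substituting a_0 = 1 and a_3 = 0, rearrange to (I - Q) a = r where r[i] = P(i -> 0):
  [1, -4/9] . (a_1, a_2) = 5/9
  [0, 7/9] . (a_1, a_2) = 1/9

Solving yields:
  a_1 = 13/21
  a_2 = 1/7

Starting state is 1, so the absorption probability is a_1 = 13/21.

Answer: 13/21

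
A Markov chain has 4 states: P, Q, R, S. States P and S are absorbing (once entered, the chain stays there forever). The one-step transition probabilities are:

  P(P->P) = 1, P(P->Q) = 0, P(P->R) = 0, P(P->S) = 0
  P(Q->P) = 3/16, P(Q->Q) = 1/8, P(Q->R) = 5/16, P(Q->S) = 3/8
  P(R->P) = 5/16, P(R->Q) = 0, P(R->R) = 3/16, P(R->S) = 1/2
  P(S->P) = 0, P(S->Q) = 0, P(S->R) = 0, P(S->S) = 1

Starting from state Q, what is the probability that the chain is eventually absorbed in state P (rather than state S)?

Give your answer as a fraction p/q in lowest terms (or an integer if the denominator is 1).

Let a_i = P(absorbed in P | start in state i).
Boundary conditions: a_P = 1, a_S = 0.
For each transient state i, a_i = sum_j P(i->j) * a_j:
  a_Q = 3/16*a_P + 1/8*a_Q + 5/16*a_R + 3/8*a_S
  a_R = 5/16*a_P + 0*a_Q + 3/16*a_R + 1/2*a_S

Substituting a_P = 1 and a_S = 0, rearrange to (I - Q) a = r where r[i] = P(i -> P):
  [7/8, -5/16] . (a_Q, a_R) = 3/16
  [0, 13/16] . (a_Q, a_R) = 5/16

Solving yields:
  a_Q = 32/91
  a_R = 5/13

Starting state is Q, so the absorption probability is a_Q = 32/91.

Answer: 32/91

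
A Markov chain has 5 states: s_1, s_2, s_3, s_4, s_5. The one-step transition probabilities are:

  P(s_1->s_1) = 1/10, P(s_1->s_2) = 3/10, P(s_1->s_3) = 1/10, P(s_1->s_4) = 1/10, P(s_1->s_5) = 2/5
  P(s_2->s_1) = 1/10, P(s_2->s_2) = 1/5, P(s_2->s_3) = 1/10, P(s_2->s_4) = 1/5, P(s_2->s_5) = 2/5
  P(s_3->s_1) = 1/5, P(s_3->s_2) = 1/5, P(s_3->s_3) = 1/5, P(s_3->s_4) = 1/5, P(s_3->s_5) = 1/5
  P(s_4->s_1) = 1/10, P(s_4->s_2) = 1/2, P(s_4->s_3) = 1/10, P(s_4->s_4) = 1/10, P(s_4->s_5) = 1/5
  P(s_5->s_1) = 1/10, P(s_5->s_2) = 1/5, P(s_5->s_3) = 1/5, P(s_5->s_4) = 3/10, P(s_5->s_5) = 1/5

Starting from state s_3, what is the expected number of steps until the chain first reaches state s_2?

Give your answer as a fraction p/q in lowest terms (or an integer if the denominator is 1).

Answer: 306/83

Derivation:
Let h_i = expected steps to first reach s_2 from state i.
Boundary: h_s_2 = 0.
First-step equations for the other states:
  h_s_1 = 1 + 1/10*h_s_1 + 3/10*h_s_2 + 1/10*h_s_3 + 1/10*h_s_4 + 2/5*h_s_5
  h_s_3 = 1 + 1/5*h_s_1 + 1/5*h_s_2 + 1/5*h_s_3 + 1/5*h_s_4 + 1/5*h_s_5
  h_s_4 = 1 + 1/10*h_s_1 + 1/2*h_s_2 + 1/10*h_s_3 + 1/10*h_s_4 + 1/5*h_s_5
  h_s_5 = 1 + 1/10*h_s_1 + 1/5*h_s_2 + 1/5*h_s_3 + 3/10*h_s_4 + 1/5*h_s_5

Substituting h_s_2 = 0 and rearranging gives the linear system (I - Q) h = 1:
  [9/10, -1/10, -1/10, -2/5] . (h_s_1, h_s_3, h_s_4, h_s_5) = 1
  [-1/5, 4/5, -1/5, -1/5] . (h_s_1, h_s_3, h_s_4, h_s_5) = 1
  [-1/10, -1/10, 9/10, -1/5] . (h_s_1, h_s_3, h_s_4, h_s_5) = 1
  [-1/10, -1/5, -3/10, 4/5] . (h_s_1, h_s_3, h_s_4, h_s_5) = 1

Solving yields:
  h_s_1 = 569/166
  h_s_3 = 306/83
  h_s_4 = 449/166
  h_s_5 = 300/83

Starting state is s_3, so the expected hitting time is h_s_3 = 306/83.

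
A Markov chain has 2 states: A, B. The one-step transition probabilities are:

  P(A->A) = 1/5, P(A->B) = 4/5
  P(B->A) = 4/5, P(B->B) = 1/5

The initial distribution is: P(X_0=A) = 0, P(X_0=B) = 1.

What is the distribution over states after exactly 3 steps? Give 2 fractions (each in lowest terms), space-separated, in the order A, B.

Answer: 76/125 49/125

Derivation:
Propagating the distribution step by step (d_{t+1} = d_t * P):
d_0 = (A=0, B=1)
  d_1[A] = 0*1/5 + 1*4/5 = 4/5
  d_1[B] = 0*4/5 + 1*1/5 = 1/5
d_1 = (A=4/5, B=1/5)
  d_2[A] = 4/5*1/5 + 1/5*4/5 = 8/25
  d_2[B] = 4/5*4/5 + 1/5*1/5 = 17/25
d_2 = (A=8/25, B=17/25)
  d_3[A] = 8/25*1/5 + 17/25*4/5 = 76/125
  d_3[B] = 8/25*4/5 + 17/25*1/5 = 49/125
d_3 = (A=76/125, B=49/125)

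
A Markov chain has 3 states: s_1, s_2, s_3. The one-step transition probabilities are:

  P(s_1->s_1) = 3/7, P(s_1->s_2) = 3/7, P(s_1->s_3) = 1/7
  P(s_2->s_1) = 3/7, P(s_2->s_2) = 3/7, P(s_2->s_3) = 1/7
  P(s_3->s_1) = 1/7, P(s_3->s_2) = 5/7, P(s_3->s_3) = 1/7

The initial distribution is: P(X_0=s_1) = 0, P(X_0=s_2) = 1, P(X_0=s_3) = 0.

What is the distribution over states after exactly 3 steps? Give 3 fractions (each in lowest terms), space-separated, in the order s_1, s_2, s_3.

Propagating the distribution step by step (d_{t+1} = d_t * P):
d_0 = (s_1=0, s_2=1, s_3=0)
  d_1[s_1] = 0*3/7 + 1*3/7 + 0*1/7 = 3/7
  d_1[s_2] = 0*3/7 + 1*3/7 + 0*5/7 = 3/7
  d_1[s_3] = 0*1/7 + 1*1/7 + 0*1/7 = 1/7
d_1 = (s_1=3/7, s_2=3/7, s_3=1/7)
  d_2[s_1] = 3/7*3/7 + 3/7*3/7 + 1/7*1/7 = 19/49
  d_2[s_2] = 3/7*3/7 + 3/7*3/7 + 1/7*5/7 = 23/49
  d_2[s_3] = 3/7*1/7 + 3/7*1/7 + 1/7*1/7 = 1/7
d_2 = (s_1=19/49, s_2=23/49, s_3=1/7)
  d_3[s_1] = 19/49*3/7 + 23/49*3/7 + 1/7*1/7 = 19/49
  d_3[s_2] = 19/49*3/7 + 23/49*3/7 + 1/7*5/7 = 23/49
  d_3[s_3] = 19/49*1/7 + 23/49*1/7 + 1/7*1/7 = 1/7
d_3 = (s_1=19/49, s_2=23/49, s_3=1/7)

Answer: 19/49 23/49 1/7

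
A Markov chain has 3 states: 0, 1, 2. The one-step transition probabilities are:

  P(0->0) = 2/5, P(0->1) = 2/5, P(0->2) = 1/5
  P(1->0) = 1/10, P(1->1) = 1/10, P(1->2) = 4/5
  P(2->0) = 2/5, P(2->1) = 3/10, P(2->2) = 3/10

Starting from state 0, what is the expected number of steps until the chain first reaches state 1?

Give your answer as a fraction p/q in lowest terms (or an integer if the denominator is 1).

Let h_i = expected steps to first reach 1 from state i.
Boundary: h_1 = 0.
First-step equations for the other states:
  h_0 = 1 + 2/5*h_0 + 2/5*h_1 + 1/5*h_2
  h_2 = 1 + 2/5*h_0 + 3/10*h_1 + 3/10*h_2

Substituting h_1 = 0 and rearranging gives the linear system (I - Q) h = 1:
  [3/5, -1/5] . (h_0, h_2) = 1
  [-2/5, 7/10] . (h_0, h_2) = 1

Solving yields:
  h_0 = 45/17
  h_2 = 50/17

Starting state is 0, so the expected hitting time is h_0 = 45/17.

Answer: 45/17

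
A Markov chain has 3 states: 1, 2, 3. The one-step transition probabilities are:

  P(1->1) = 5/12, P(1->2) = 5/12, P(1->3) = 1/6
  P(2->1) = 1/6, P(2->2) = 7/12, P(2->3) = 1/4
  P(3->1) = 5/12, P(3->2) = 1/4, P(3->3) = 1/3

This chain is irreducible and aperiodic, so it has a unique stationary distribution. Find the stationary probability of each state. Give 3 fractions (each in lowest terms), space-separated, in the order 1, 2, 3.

Answer: 31/102 23/51 25/102

Derivation:
The stationary distribution satisfies pi = pi * P, i.e.:
  pi_1 = 5/12*pi_1 + 1/6*pi_2 + 5/12*pi_3
  pi_2 = 5/12*pi_1 + 7/12*pi_2 + 1/4*pi_3
  pi_3 = 1/6*pi_1 + 1/4*pi_2 + 1/3*pi_3
with normalization: pi_1 + pi_2 + pi_3 = 1.

Using the first 2 balance equations plus normalization, the linear system A*pi = b is:
  [-7/12, 1/6, 5/12] . pi = 0
  [5/12, -5/12, 1/4] . pi = 0
  [1, 1, 1] . pi = 1

Solving yields:
  pi_1 = 31/102
  pi_2 = 23/51
  pi_3 = 25/102

Verification (pi * P):
  31/102*5/12 + 23/51*1/6 + 25/102*5/12 = 31/102 = pi_1  (ok)
  31/102*5/12 + 23/51*7/12 + 25/102*1/4 = 23/51 = pi_2  (ok)
  31/102*1/6 + 23/51*1/4 + 25/102*1/3 = 25/102 = pi_3  (ok)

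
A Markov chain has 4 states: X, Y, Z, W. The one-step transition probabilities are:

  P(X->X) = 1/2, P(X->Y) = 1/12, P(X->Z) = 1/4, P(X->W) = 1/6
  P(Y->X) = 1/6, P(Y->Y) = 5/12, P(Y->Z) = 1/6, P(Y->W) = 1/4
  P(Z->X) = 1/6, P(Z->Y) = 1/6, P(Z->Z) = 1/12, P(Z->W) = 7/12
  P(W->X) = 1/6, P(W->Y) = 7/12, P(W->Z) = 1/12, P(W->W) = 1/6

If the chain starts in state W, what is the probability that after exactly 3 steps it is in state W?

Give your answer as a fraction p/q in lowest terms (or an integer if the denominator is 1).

Answer: 19/72

Derivation:
Computing P^3 by repeated multiplication:
P^1 =
  X: [1/2, 1/12, 1/4, 1/6]
  Y: [1/6, 5/12, 1/6, 1/4]
  Z: [1/6, 1/6, 1/12, 7/12]
  W: [1/6, 7/12, 1/12, 1/6]
P^2 =
  X: [1/3, 31/144, 25/144, 5/18]
  Y: [2/9, 13/36, 7/48, 13/48]
  Z: [2/9, 7/16, 1/8, 31/144]
  W: [2/9, 53/144, 23/144, 1/4]
P^3 =
  X: [5/18, 533/1728, 271/1728, 37/144]
  Y: [13/54, 607/1728, 65/432, 445/1728]
  Z: [13/54, 25/72, 271/1728, 49/192]
  W: [13/54, 595/1728, 29/192, 19/72]

(P^3)[W -> W] = 19/72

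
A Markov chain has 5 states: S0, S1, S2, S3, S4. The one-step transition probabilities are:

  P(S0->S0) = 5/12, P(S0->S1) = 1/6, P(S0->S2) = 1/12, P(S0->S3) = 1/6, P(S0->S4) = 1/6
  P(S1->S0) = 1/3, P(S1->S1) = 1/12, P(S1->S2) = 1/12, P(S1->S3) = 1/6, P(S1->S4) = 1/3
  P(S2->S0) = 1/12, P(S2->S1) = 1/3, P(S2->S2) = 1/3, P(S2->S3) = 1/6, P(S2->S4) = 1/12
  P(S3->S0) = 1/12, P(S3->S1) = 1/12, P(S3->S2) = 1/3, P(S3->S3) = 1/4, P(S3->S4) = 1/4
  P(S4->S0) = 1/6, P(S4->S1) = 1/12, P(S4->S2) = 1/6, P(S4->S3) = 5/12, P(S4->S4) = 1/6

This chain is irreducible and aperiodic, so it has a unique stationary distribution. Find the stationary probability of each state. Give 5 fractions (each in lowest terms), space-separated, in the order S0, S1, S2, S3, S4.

Answer: 214/1035 476/3105 131/621 27/115 67/345

Derivation:
The stationary distribution satisfies pi = pi * P, i.e.:
  pi_S0 = 5/12*pi_S0 + 1/3*pi_S1 + 1/12*pi_S2 + 1/12*pi_S3 + 1/6*pi_S4
  pi_S1 = 1/6*pi_S0 + 1/12*pi_S1 + 1/3*pi_S2 + 1/12*pi_S3 + 1/12*pi_S4
  pi_S2 = 1/12*pi_S0 + 1/12*pi_S1 + 1/3*pi_S2 + 1/3*pi_S3 + 1/6*pi_S4
  pi_S3 = 1/6*pi_S0 + 1/6*pi_S1 + 1/6*pi_S2 + 1/4*pi_S3 + 5/12*pi_S4
  pi_S4 = 1/6*pi_S0 + 1/3*pi_S1 + 1/12*pi_S2 + 1/4*pi_S3 + 1/6*pi_S4
with normalization: pi_S0 + pi_S1 + pi_S2 + pi_S3 + pi_S4 = 1.

Using the first 4 balance equations plus normalization, the linear system A*pi = b is:
  [-7/12, 1/3, 1/12, 1/12, 1/6] . pi = 0
  [1/6, -11/12, 1/3, 1/12, 1/12] . pi = 0
  [1/12, 1/12, -2/3, 1/3, 1/6] . pi = 0
  [1/6, 1/6, 1/6, -3/4, 5/12] . pi = 0
  [1, 1, 1, 1, 1] . pi = 1

Solving yields:
  pi_S0 = 214/1035
  pi_S1 = 476/3105
  pi_S2 = 131/621
  pi_S3 = 27/115
  pi_S4 = 67/345

Verification (pi * P):
  214/1035*5/12 + 476/3105*1/3 + 131/621*1/12 + 27/115*1/12 + 67/345*1/6 = 214/1035 = pi_S0  (ok)
  214/1035*1/6 + 476/3105*1/12 + 131/621*1/3 + 27/115*1/12 + 67/345*1/12 = 476/3105 = pi_S1  (ok)
  214/1035*1/12 + 476/3105*1/12 + 131/621*1/3 + 27/115*1/3 + 67/345*1/6 = 131/621 = pi_S2  (ok)
  214/1035*1/6 + 476/3105*1/6 + 131/621*1/6 + 27/115*1/4 + 67/345*5/12 = 27/115 = pi_S3  (ok)
  214/1035*1/6 + 476/3105*1/3 + 131/621*1/12 + 27/115*1/4 + 67/345*1/6 = 67/345 = pi_S4  (ok)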